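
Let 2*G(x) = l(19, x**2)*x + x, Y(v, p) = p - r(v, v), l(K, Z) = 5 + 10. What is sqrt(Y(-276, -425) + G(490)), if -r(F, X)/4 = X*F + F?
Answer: sqrt(307095) ≈ 554.16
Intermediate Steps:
r(F, X) = -4*F - 4*F*X (r(F, X) = -4*(X*F + F) = -4*(F*X + F) = -4*(F + F*X) = -4*F - 4*F*X)
l(K, Z) = 15
Y(v, p) = p + 4*v*(1 + v) (Y(v, p) = p - (-4)*v*(1 + v) = p + 4*v*(1 + v))
G(x) = 8*x (G(x) = (15*x + x)/2 = (16*x)/2 = 8*x)
sqrt(Y(-276, -425) + G(490)) = sqrt((-425 + 4*(-276)*(1 - 276)) + 8*490) = sqrt((-425 + 4*(-276)*(-275)) + 3920) = sqrt((-425 + 303600) + 3920) = sqrt(303175 + 3920) = sqrt(307095)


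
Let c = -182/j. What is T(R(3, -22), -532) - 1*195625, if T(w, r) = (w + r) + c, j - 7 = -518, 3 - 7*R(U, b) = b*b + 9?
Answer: -14324545/73 ≈ -1.9623e+5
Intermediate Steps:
R(U, b) = -6/7 - b²/7 (R(U, b) = 3/7 - (b*b + 9)/7 = 3/7 - (b² + 9)/7 = 3/7 - (9 + b²)/7 = 3/7 + (-9/7 - b²/7) = -6/7 - b²/7)
j = -511 (j = 7 - 518 = -511)
c = 26/73 (c = -182/(-511) = -182*(-1/511) = 26/73 ≈ 0.35616)
T(w, r) = 26/73 + r + w (T(w, r) = (w + r) + 26/73 = (r + w) + 26/73 = 26/73 + r + w)
T(R(3, -22), -532) - 1*195625 = (26/73 - 532 + (-6/7 - ⅐*(-22)²)) - 1*195625 = (26/73 - 532 + (-6/7 - ⅐*484)) - 195625 = (26/73 - 532 + (-6/7 - 484/7)) - 195625 = (26/73 - 532 - 70) - 195625 = -43920/73 - 195625 = -14324545/73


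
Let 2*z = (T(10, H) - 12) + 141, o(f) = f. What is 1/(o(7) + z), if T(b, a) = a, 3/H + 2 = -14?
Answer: 32/2285 ≈ 0.014004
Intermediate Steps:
H = -3/16 (H = 3/(-2 - 14) = 3/(-16) = 3*(-1/16) = -3/16 ≈ -0.18750)
z = 2061/32 (z = ((-3/16 - 12) + 141)/2 = (-195/16 + 141)/2 = (½)*(2061/16) = 2061/32 ≈ 64.406)
1/(o(7) + z) = 1/(7 + 2061/32) = 1/(2285/32) = 32/2285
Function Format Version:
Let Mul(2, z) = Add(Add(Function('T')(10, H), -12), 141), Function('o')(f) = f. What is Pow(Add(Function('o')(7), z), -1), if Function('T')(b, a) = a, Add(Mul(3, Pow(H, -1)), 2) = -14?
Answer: Rational(32, 2285) ≈ 0.014004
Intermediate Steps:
H = Rational(-3, 16) (H = Mul(3, Pow(Add(-2, -14), -1)) = Mul(3, Pow(-16, -1)) = Mul(3, Rational(-1, 16)) = Rational(-3, 16) ≈ -0.18750)
z = Rational(2061, 32) (z = Mul(Rational(1, 2), Add(Add(Rational(-3, 16), -12), 141)) = Mul(Rational(1, 2), Add(Rational(-195, 16), 141)) = Mul(Rational(1, 2), Rational(2061, 16)) = Rational(2061, 32) ≈ 64.406)
Pow(Add(Function('o')(7), z), -1) = Pow(Add(7, Rational(2061, 32)), -1) = Pow(Rational(2285, 32), -1) = Rational(32, 2285)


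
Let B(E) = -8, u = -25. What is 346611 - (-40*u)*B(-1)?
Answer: 354611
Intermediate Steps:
346611 - (-40*u)*B(-1) = 346611 - (-40*(-25))*(-8) = 346611 - 1000*(-8) = 346611 - 1*(-8000) = 346611 + 8000 = 354611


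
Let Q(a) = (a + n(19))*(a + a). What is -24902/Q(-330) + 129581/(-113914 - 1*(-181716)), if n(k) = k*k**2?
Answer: 70008884468/36521038785 ≈ 1.9169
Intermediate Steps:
n(k) = k**3
Q(a) = 2*a*(6859 + a) (Q(a) = (a + 19**3)*(a + a) = (a + 6859)*(2*a) = (6859 + a)*(2*a) = 2*a*(6859 + a))
-24902/Q(-330) + 129581/(-113914 - 1*(-181716)) = -24902*(-1/(660*(6859 - 330))) + 129581/(-113914 - 1*(-181716)) = -24902/(2*(-330)*6529) + 129581/(-113914 + 181716) = -24902/(-4309140) + 129581/67802 = -24902*(-1/4309140) + 129581*(1/67802) = 12451/2154570 + 129581/67802 = 70008884468/36521038785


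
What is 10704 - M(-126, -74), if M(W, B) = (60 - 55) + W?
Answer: 10825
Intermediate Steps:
M(W, B) = 5 + W
10704 - M(-126, -74) = 10704 - (5 - 126) = 10704 - 1*(-121) = 10704 + 121 = 10825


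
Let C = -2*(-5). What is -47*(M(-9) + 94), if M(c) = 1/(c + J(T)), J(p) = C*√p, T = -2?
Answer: -1241035/281 + 470*I*√2/281 ≈ -4416.5 + 2.3654*I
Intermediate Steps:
C = 10
J(p) = 10*√p
M(c) = 1/(c + 10*I*√2) (M(c) = 1/(c + 10*√(-2)) = 1/(c + 10*(I*√2)) = 1/(c + 10*I*√2))
-47*(M(-9) + 94) = -47*(1/(-9 + 10*I*√2) + 94) = -47*(94 + 1/(-9 + 10*I*√2)) = -4418 - 47/(-9 + 10*I*√2)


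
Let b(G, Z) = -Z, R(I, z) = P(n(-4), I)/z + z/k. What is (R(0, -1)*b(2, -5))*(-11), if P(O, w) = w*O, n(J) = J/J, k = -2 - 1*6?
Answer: -55/8 ≈ -6.8750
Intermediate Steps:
k = -8 (k = -2 - 6 = -8)
n(J) = 1
P(O, w) = O*w
R(I, z) = -z/8 + I/z (R(I, z) = (1*I)/z + z/(-8) = I/z + z*(-1/8) = I/z - z/8 = -z/8 + I/z)
(R(0, -1)*b(2, -5))*(-11) = ((-1/8*(-1) + 0/(-1))*(-1*(-5)))*(-11) = ((1/8 + 0*(-1))*5)*(-11) = ((1/8 + 0)*5)*(-11) = ((1/8)*5)*(-11) = (5/8)*(-11) = -55/8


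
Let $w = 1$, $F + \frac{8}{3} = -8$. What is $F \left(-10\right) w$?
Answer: $\frac{320}{3} \approx 106.67$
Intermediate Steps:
$F = - \frac{32}{3}$ ($F = - \frac{8}{3} - 8 = - \frac{32}{3} \approx -10.667$)
$F \left(-10\right) w = \left(- \frac{32}{3}\right) \left(-10\right) 1 = \frac{320}{3} \cdot 1 = \frac{320}{3}$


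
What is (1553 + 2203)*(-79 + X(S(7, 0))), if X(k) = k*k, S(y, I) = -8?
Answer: -56340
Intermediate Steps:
X(k) = k²
(1553 + 2203)*(-79 + X(S(7, 0))) = (1553 + 2203)*(-79 + (-8)²) = 3756*(-79 + 64) = 3756*(-15) = -56340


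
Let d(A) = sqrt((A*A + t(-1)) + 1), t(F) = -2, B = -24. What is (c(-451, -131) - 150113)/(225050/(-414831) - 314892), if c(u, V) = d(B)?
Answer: 62271525903/130627188302 - 2074155*sqrt(23)/130627188302 ≈ 0.47664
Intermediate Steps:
d(A) = sqrt(-1 + A**2) (d(A) = sqrt((A*A - 2) + 1) = sqrt((A**2 - 2) + 1) = sqrt((-2 + A**2) + 1) = sqrt(-1 + A**2))
c(u, V) = 5*sqrt(23) (c(u, V) = sqrt(-1 + (-24)**2) = sqrt(-1 + 576) = sqrt(575) = 5*sqrt(23))
(c(-451, -131) - 150113)/(225050/(-414831) - 314892) = (5*sqrt(23) - 150113)/(225050/(-414831) - 314892) = (-150113 + 5*sqrt(23))/(225050*(-1/414831) - 314892) = (-150113 + 5*sqrt(23))/(-225050/414831 - 314892) = (-150113 + 5*sqrt(23))/(-130627188302/414831) = (-150113 + 5*sqrt(23))*(-414831/130627188302) = 62271525903/130627188302 - 2074155*sqrt(23)/130627188302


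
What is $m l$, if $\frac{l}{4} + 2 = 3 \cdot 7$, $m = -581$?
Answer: $-44156$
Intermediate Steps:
$l = 76$ ($l = -8 + 4 \cdot 3 \cdot 7 = -8 + 4 \cdot 21 = -8 + 84 = 76$)
$m l = \left(-581\right) 76 = -44156$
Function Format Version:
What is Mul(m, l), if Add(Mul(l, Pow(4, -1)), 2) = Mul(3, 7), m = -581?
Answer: -44156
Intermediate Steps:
l = 76 (l = Add(-8, Mul(4, Mul(3, 7))) = Add(-8, Mul(4, 21)) = Add(-8, 84) = 76)
Mul(m, l) = Mul(-581, 76) = -44156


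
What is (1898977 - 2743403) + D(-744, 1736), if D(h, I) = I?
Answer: -842690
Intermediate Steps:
(1898977 - 2743403) + D(-744, 1736) = (1898977 - 2743403) + 1736 = -844426 + 1736 = -842690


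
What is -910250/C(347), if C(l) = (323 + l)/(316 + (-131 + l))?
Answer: -48425300/67 ≈ -7.2277e+5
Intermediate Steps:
C(l) = (323 + l)/(185 + l)
-910250/C(347) = -910250*(185 + 347)/(323 + 347) = -910250/(670/532) = -910250/((1/532)*670) = -910250/335/266 = -910250*266/335 = -48425300/67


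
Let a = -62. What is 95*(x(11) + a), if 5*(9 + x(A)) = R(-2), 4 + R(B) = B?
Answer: -6859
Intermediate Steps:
R(B) = -4 + B
x(A) = -51/5 (x(A) = -9 + (-4 - 2)/5 = -9 + (⅕)*(-6) = -9 - 6/5 = -51/5)
95*(x(11) + a) = 95*(-51/5 - 62) = 95*(-361/5) = -6859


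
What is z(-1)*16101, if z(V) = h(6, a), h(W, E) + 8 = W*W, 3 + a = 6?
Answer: 450828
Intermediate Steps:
a = 3 (a = -3 + 6 = 3)
h(W, E) = -8 + W² (h(W, E) = -8 + W*W = -8 + W²)
z(V) = 28 (z(V) = -8 + 6² = -8 + 36 = 28)
z(-1)*16101 = 28*16101 = 450828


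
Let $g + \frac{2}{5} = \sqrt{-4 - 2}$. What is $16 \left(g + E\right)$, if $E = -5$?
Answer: $- \frac{432}{5} + 16 i \sqrt{6} \approx -86.4 + 39.192 i$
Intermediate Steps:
$g = - \frac{2}{5} + i \sqrt{6}$ ($g = - \frac{2}{5} + \sqrt{-4 - 2} = - \frac{2}{5} + \sqrt{-6} = - \frac{2}{5} + i \sqrt{6} \approx -0.4 + 2.4495 i$)
$16 \left(g + E\right) = 16 \left(\left(- \frac{2}{5} + i \sqrt{6}\right) - 5\right) = 16 \left(- \frac{27}{5} + i \sqrt{6}\right) = - \frac{432}{5} + 16 i \sqrt{6}$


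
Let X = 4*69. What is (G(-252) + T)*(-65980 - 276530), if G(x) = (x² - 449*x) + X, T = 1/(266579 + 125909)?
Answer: -11892309723715575/196244 ≈ -6.0600e+10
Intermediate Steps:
T = 1/392488 ≈ 2.5478e-6
X = 276
G(x) = 276 + x² - 449*x (G(x) = (x² - 449*x) + 276 = 276 + x² - 449*x)
(G(-252) + T)*(-65980 - 276530) = ((276 + (-252)² - 449*(-252)) + 1/392488)*(-65980 - 276530) = ((276 + 63504 + 113148) + 1/392488)*(-342510) = (176928 + 1/392488)*(-342510) = (69442116865/392488)*(-342510) = -11892309723715575/196244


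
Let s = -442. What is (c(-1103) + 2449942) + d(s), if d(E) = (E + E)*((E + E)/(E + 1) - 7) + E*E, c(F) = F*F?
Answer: 1705051967/441 ≈ 3.8663e+6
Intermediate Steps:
c(F) = F²
d(E) = E² + 2*E*(-7 + 2*E/(1 + E)) (d(E) = (2*E)*((2*E)/(1 + E) - 7) + E² = (2*E)*(2*E/(1 + E) - 7) + E² = (2*E)*(-7 + 2*E/(1 + E)) + E² = 2*E*(-7 + 2*E/(1 + E)) + E² = E² + 2*E*(-7 + 2*E/(1 + E)))
(c(-1103) + 2449942) + d(s) = ((-1103)² + 2449942) - 442*(-14 + (-442)² - 9*(-442))/(1 - 442) = (1216609 + 2449942) - 442*(-14 + 195364 + 3978)/(-441) = 3666551 - 442*(-1/441)*199328 = 3666551 + 88102976/441 = 1705051967/441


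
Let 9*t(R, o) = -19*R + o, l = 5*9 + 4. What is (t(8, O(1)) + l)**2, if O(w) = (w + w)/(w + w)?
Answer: 84100/81 ≈ 1038.3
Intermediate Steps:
O(w) = 1 (O(w) = (2*w)/((2*w)) = (2*w)*(1/(2*w)) = 1)
l = 49 (l = 45 + 4 = 49)
t(R, o) = -19*R/9 + o/9 (t(R, o) = (-19*R + o)/9 = (o - 19*R)/9 = -19*R/9 + o/9)
(t(8, O(1)) + l)**2 = ((-19/9*8 + (1/9)*1) + 49)**2 = ((-152/9 + 1/9) + 49)**2 = (-151/9 + 49)**2 = (290/9)**2 = 84100/81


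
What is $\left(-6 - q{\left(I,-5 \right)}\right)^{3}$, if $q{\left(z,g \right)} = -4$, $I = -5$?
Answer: $-8$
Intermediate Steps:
$\left(-6 - q{\left(I,-5 \right)}\right)^{3} = \left(-6 - -4\right)^{3} = \left(-6 + 4\right)^{3} = \left(-2\right)^{3} = -8$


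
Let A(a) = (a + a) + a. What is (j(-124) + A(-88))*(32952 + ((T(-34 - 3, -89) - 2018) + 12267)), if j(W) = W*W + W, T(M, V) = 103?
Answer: 649040352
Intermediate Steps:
j(W) = W + W² (j(W) = W² + W = W + W²)
A(a) = 3*a (A(a) = 2*a + a = 3*a)
(j(-124) + A(-88))*(32952 + ((T(-34 - 3, -89) - 2018) + 12267)) = (-124*(1 - 124) + 3*(-88))*(32952 + ((103 - 2018) + 12267)) = (-124*(-123) - 264)*(32952 + (-1915 + 12267)) = (15252 - 264)*(32952 + 10352) = 14988*43304 = 649040352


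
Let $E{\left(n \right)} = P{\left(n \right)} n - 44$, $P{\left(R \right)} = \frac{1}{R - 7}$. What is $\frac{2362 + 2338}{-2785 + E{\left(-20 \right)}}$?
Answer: $- \frac{126900}{76363} \approx -1.6618$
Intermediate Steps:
$P{\left(R \right)} = \frac{1}{-7 + R}$
$E{\left(n \right)} = -44 + \frac{n}{-7 + n}$ ($E{\left(n \right)} = \frac{n}{-7 + n} - 44 = -44 + \frac{n}{-7 + n}$)
$\frac{2362 + 2338}{-2785 + E{\left(-20 \right)}} = \frac{2362 + 2338}{-2785 + \frac{308 - -860}{-7 - 20}} = \frac{4700}{-2785 + \frac{308 + 860}{-27}} = \frac{4700}{-2785 - \frac{1168}{27}} = \frac{4700}{- \frac{76363}{27}} = 4700 \left(- \frac{27}{76363}\right) = - \frac{126900}{76363}$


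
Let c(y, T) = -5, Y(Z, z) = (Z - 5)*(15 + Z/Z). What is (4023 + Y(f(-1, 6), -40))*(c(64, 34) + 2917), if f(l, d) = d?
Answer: 11761568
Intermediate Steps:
Y(Z, z) = -80 + 16*Z (Y(Z, z) = (-5 + Z)*(15 + 1) = (-5 + Z)*16 = -80 + 16*Z)
(4023 + Y(f(-1, 6), -40))*(c(64, 34) + 2917) = (4023 + (-80 + 16*6))*(-5 + 2917) = (4023 + (-80 + 96))*2912 = (4023 + 16)*2912 = 4039*2912 = 11761568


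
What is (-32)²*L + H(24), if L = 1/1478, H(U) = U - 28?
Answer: -2444/739 ≈ -3.3072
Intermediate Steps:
H(U) = -28 + U
L = 1/1478 ≈ 0.00067659
(-32)²*L + H(24) = (-32)²*(1/1478) + (-28 + 24) = 1024*(1/1478) - 4 = 512/739 - 4 = -2444/739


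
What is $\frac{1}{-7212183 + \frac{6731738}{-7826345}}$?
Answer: $- \frac{7826345}{56445039092873} \approx -1.3865 \cdot 10^{-7}$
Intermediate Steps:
$\frac{1}{-7212183 + \frac{6731738}{-7826345}} = \frac{1}{-7212183 + 6731738 \left(- \frac{1}{7826345}\right)} = \frac{1}{-7212183 - \frac{6731738}{7826345}} = \frac{1}{- \frac{56445039092873}{7826345}} = - \frac{7826345}{56445039092873}$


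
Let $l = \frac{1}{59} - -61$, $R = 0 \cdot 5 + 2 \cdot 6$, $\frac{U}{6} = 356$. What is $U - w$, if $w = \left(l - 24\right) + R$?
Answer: $\frac{123132}{59} \approx 2087.0$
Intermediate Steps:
$U = 2136$ ($U = 6 \cdot 356 = 2136$)
$R = 12$ ($R = 0 + 12 = 12$)
$l = \frac{3600}{59}$ ($l = \frac{1}{59} + 61 = \frac{3600}{59} \approx 61.017$)
$w = \frac{2892}{59}$ ($w = \left(\frac{3600}{59} - 24\right) + 12 = \frac{2184}{59} + 12 = \frac{2892}{59} \approx 49.017$)
$U - w = 2136 - \frac{2892}{59} = \frac{123132}{59}$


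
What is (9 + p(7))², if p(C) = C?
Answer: 256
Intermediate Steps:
(9 + p(7))² = (9 + 7)² = 16² = 256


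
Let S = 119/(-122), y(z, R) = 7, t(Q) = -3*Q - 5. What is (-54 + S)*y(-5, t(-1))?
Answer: -46949/122 ≈ -384.83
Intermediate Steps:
t(Q) = -5 - 3*Q
S = -119/122 (S = 119*(-1/122) = -119/122 ≈ -0.97541)
(-54 + S)*y(-5, t(-1)) = (-54 - 119/122)*7 = -6707/122*7 = -46949/122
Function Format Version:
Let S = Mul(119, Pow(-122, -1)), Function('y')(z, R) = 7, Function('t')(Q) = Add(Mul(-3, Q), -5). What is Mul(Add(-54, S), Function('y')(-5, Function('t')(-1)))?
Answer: Rational(-46949, 122) ≈ -384.83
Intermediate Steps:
Function('t')(Q) = Add(-5, Mul(-3, Q))
S = Rational(-119, 122) (S = Mul(119, Rational(-1, 122)) = Rational(-119, 122) ≈ -0.97541)
Mul(Add(-54, S), Function('y')(-5, Function('t')(-1))) = Mul(Add(-54, Rational(-119, 122)), 7) = Mul(Rational(-6707, 122), 7) = Rational(-46949, 122)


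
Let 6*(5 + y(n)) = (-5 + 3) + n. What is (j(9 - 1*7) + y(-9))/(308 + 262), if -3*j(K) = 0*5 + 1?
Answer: -43/3420 ≈ -0.012573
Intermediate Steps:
j(K) = -⅓ (j(K) = -(0*5 + 1)/3 = -(0 + 1)/3 = -⅓*1 = -⅓)
y(n) = -16/3 + n/6 (y(n) = -5 + ((-5 + 3) + n)/6 = -5 + (-2 + n)/6 = -5 + (-⅓ + n/6) = -16/3 + n/6)
(j(9 - 1*7) + y(-9))/(308 + 262) = (-⅓ + (-16/3 + (⅙)*(-9)))/(308 + 262) = (-⅓ + (-16/3 - 3/2))/570 = (-⅓ - 41/6)*(1/570) = -43/6*1/570 = -43/3420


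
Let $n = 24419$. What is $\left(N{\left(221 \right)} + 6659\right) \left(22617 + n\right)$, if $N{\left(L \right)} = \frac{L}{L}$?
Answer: $313259760$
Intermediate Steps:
$N{\left(L \right)} = 1$
$\left(N{\left(221 \right)} + 6659\right) \left(22617 + n\right) = \left(1 + 6659\right) \left(22617 + 24419\right) = 6660 \cdot 47036 = 313259760$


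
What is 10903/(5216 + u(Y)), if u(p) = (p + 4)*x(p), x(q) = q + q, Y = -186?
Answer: 10903/72920 ≈ 0.14952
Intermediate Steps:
x(q) = 2*q
u(p) = 2*p*(4 + p) (u(p) = (p + 4)*(2*p) = (4 + p)*(2*p) = 2*p*(4 + p))
10903/(5216 + u(Y)) = 10903/(5216 + 2*(-186)*(4 - 186)) = 10903/(5216 + 2*(-186)*(-182)) = 10903/(5216 + 67704) = 10903/72920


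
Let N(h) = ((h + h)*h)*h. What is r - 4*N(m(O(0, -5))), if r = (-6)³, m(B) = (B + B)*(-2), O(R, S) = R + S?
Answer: -64216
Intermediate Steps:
m(B) = -4*B (m(B) = (2*B)*(-2) = -4*B)
N(h) = 2*h³ (N(h) = ((2*h)*h)*h = (2*h²)*h = 2*h³)
r = -216
r - 4*N(m(O(0, -5))) = -216 - 8*(-4*(0 - 5))³ = -216 - 8*(-4*(-5))³ = -216 - 8*20³ = -216 - 8*8000 = -216 - 4*16000 = -216 - 64000 = -64216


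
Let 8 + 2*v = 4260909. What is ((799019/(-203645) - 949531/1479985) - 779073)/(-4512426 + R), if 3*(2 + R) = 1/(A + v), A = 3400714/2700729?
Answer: 3197700337998045341644688611/18521124450116958312182201350 ≈ 0.17265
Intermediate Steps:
v = 4260901/2 (v = -4 + (½)*4260909 = -4 + 4260909/2 = 4260901/2 ≈ 2.1305e+6)
A = 3400714/2700729 (A = 3400714*(1/2700729) = 3400714/2700729 ≈ 1.2592)
R = -23015089596028/11507545698257 (R = -2 + 1/(3*(3400714/2700729 + 4260901/2)) = -2 + 1/(3*(11507545698257/5401458)) = -2 + (⅓)*(5401458/11507545698257) = -2 + 1800486/11507545698257 = -23015089596028/11507545698257 ≈ -2.0000)
((799019/(-203645) - 949531/1479985) - 779073)/(-4512426 + R) = ((799019/(-203645) - 949531/1479985) - 779073)/(-4512426 - 23015089596028/11507545698257) = ((799019*(-1/203645) - 949531*1/1479985) - 779073)/(-51926971420092637510/11507545698257) = ((-61463/15665 - 949531/1479985) - 779073)*(-11507545698257/51926971420092637510) = (-1628288018/356676385 - 779073)*(-11507545698257/51926971420092637510) = -277878569579123/356676385*(-11507545698257/51926971420092637510) = 3197700337998045341644688611/18521124450116958312182201350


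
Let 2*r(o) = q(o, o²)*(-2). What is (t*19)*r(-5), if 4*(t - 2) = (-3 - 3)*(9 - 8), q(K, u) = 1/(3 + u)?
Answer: -19/56 ≈ -0.33929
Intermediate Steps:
t = ½ (t = 2 + ((-3 - 3)*(9 - 8))/4 = 2 + (-6*1)/4 = 2 + (¼)*(-6) = 2 - 3/2 = ½ ≈ 0.50000)
r(o) = -1/(3 + o²) (r(o) = (-2/(3 + o²))/2 = -1/(3 + o²))
(t*19)*r(-5) = ((½)*19)*(-1/(3 + (-5)²)) = 19*(-1/(3 + 25))/2 = 19*(-1/28)/2 = 19*(-1*1/28)/2 = (19/2)*(-1/28) = -19/56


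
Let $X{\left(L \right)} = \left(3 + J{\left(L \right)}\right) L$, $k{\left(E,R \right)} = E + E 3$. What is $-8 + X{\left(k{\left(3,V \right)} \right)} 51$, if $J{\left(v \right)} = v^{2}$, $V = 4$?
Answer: $89956$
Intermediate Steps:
$k{\left(E,R \right)} = 4 E$ ($k{\left(E,R \right)} = E + 3 E = 4 E$)
$X{\left(L \right)} = L \left(3 + L^{2}\right)$ ($X{\left(L \right)} = \left(3 + L^{2}\right) L = L \left(3 + L^{2}\right)$)
$-8 + X{\left(k{\left(3,V \right)} \right)} 51 = -8 + 4 \cdot 3 \left(3 + \left(4 \cdot 3\right)^{2}\right) 51 = -8 + 12 \left(3 + 12^{2}\right) 51 = -8 + 12 \left(3 + 144\right) 51 = -8 + 12 \cdot 147 \cdot 51 = -8 + 1764 \cdot 51 = -8 + 89964 = 89956$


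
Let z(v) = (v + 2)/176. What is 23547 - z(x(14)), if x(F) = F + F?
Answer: 2072121/88 ≈ 23547.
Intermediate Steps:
x(F) = 2*F
z(v) = 1/88 + v/176 (z(v) = (2 + v)*(1/176) = 1/88 + v/176)
23547 - z(x(14)) = 23547 - (1/88 + (2*14)/176) = 23547 - (1/88 + (1/176)*28) = 23547 - (1/88 + 7/44) = 23547 - 1*15/88 = 23547 - 15/88 = 2072121/88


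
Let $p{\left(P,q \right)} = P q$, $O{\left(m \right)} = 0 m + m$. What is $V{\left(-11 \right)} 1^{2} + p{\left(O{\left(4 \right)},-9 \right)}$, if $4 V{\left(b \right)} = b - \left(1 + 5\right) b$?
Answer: $- \frac{89}{4} \approx -22.25$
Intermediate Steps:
$O{\left(m \right)} = m$ ($O{\left(m \right)} = 0 + m = m$)
$V{\left(b \right)} = - \frac{5 b}{4}$ ($V{\left(b \right)} = \frac{b - \left(1 + 5\right) b}{4} = \frac{b - 6 b}{4} = \frac{\left(-5\right) b}{4} = - \frac{5 b}{4}$)
$V{\left(-11 \right)} 1^{2} + p{\left(O{\left(4 \right)},-9 \right)} = \left(- \frac{5}{4}\right) \left(-11\right) 1^{2} + 4 \left(-9\right) = \frac{55}{4} \cdot 1 - 36 = \frac{55}{4} - 36 = - \frac{89}{4}$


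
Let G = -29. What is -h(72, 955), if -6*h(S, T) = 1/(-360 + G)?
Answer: -1/2334 ≈ -0.00042845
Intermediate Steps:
h(S, T) = 1/2334 (h(S, T) = -1/(6*(-360 - 29)) = -1/6/(-389) = -1/6*(-1/389) = 1/2334)
-h(72, 955) = -1*1/2334 = -1/2334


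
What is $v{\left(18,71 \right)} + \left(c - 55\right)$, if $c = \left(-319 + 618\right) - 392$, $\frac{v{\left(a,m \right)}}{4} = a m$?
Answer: $4964$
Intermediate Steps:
$v{\left(a,m \right)} = 4 a m$
$c = -93$ ($c = 299 - 392 = -93$)
$v{\left(18,71 \right)} + \left(c - 55\right) = 4 \cdot 18 \cdot 71 - 148 = 5112 - 148 = 4964$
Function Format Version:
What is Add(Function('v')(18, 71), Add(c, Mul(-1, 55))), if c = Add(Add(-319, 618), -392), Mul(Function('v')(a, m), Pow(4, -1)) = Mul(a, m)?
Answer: 4964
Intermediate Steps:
Function('v')(a, m) = Mul(4, a, m) (Function('v')(a, m) = Mul(4, Mul(a, m)) = Mul(4, a, m))
c = -93 (c = Add(299, -392) = -93)
Add(Function('v')(18, 71), Add(c, Mul(-1, 55))) = Add(Mul(4, 18, 71), Add(-93, Mul(-1, 55))) = Add(5112, Add(-93, -55)) = Add(5112, -148) = 4964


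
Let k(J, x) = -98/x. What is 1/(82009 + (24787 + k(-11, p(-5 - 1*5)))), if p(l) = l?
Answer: 5/534029 ≈ 9.3628e-6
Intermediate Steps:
1/(82009 + (24787 + k(-11, p(-5 - 1*5)))) = 1/(82009 + (24787 - 98/(-5 - 1*5))) = 1/(82009 + (24787 - 98/(-5 - 5))) = 1/(82009 + (24787 - 98/(-10))) = 1/(82009 + (24787 - 98*(-⅒))) = 1/(82009 + (24787 + 49/5)) = 1/(82009 + 123984/5) = 1/(534029/5) = 5/534029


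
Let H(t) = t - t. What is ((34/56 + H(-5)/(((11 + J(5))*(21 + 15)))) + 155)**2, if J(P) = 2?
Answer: 18983449/784 ≈ 24214.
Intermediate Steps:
H(t) = 0
((34/56 + H(-5)/(((11 + J(5))*(21 + 15)))) + 155)**2 = ((34/56 + 0/(((11 + 2)*(21 + 15)))) + 155)**2 = ((34*(1/56) + 0/((13*36))) + 155)**2 = ((17/28 + 0/468) + 155)**2 = ((17/28 + 0*(1/468)) + 155)**2 = ((17/28 + 0) + 155)**2 = (17/28 + 155)**2 = (4357/28)**2 = 18983449/784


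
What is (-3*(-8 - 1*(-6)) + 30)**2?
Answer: 1296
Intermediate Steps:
(-3*(-8 - 1*(-6)) + 30)**2 = (-3*(-8 + 6) + 30)**2 = (-3*(-2) + 30)**2 = (6 + 30)**2 = 36**2 = 1296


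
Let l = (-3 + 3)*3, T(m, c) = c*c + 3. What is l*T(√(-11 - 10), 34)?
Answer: 0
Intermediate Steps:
T(m, c) = 3 + c² (T(m, c) = c² + 3 = 3 + c²)
l = 0 (l = 0*3 = 0)
l*T(√(-11 - 10), 34) = 0*(3 + 34²) = 0*(3 + 1156) = 0*1159 = 0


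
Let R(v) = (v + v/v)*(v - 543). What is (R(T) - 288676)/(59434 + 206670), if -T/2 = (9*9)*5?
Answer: 805901/266104 ≈ 3.0285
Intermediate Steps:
T = -810 (T = -2*9*9*5 = -162*5 = -2*405 = -810)
R(v) = (1 + v)*(-543 + v) (R(v) = (v + 1)*(-543 + v) = (1 + v)*(-543 + v))
(R(T) - 288676)/(59434 + 206670) = ((-543 + (-810)**2 - 542*(-810)) - 288676)/(59434 + 206670) = ((-543 + 656100 + 439020) - 288676)/266104 = (1094577 - 288676)*(1/266104) = 805901*(1/266104) = 805901/266104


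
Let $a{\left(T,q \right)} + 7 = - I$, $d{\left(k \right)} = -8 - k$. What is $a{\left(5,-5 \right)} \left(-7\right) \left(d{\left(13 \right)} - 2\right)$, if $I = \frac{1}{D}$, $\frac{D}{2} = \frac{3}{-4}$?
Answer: $- \frac{3059}{3} \approx -1019.7$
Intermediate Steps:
$D = - \frac{3}{2}$ ($D = 2 \frac{3}{-4} = 2 \cdot 3 \left(- \frac{1}{4}\right) = 2 \left(- \frac{3}{4}\right) = - \frac{3}{2} \approx -1.5$)
$I = - \frac{2}{3}$ ($I = \frac{1}{- \frac{3}{2}} = - \frac{2}{3} \approx -0.66667$)
$a{\left(T,q \right)} = - \frac{19}{3}$ ($a{\left(T,q \right)} = -7 - - \frac{2}{3} = -7 + \frac{2}{3} = - \frac{19}{3}$)
$a{\left(5,-5 \right)} \left(-7\right) \left(d{\left(13 \right)} - 2\right) = \left(- \frac{19}{3}\right) \left(-7\right) \left(\left(-8 - 13\right) - 2\right) = \frac{133 \left(\left(-8 - 13\right) - 2\right)}{3} = \frac{133 \left(-21 - 2\right)}{3} = \frac{133}{3} \left(-23\right) = - \frac{3059}{3}$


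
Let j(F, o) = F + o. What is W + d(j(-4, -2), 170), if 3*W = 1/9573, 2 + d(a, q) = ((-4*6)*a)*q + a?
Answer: 702811369/28719 ≈ 24472.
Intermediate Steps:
d(a, q) = -2 + a - 24*a*q (d(a, q) = -2 + (((-4*6)*a)*q + a) = -2 + ((-24*a)*q + a) = -2 + (-24*a*q + a) = -2 + (a - 24*a*q) = -2 + a - 24*a*q)
W = 1/28719 (W = (1/3)/9573 = (1/3)*(1/9573) = 1/28719 ≈ 3.4820e-5)
W + d(j(-4, -2), 170) = 1/28719 + (-2 + (-4 - 2) - 24*(-4 - 2)*170) = 1/28719 + (-2 - 6 - 24*(-6)*170) = 1/28719 + (-2 - 6 + 24480) = 1/28719 + 24472 = 702811369/28719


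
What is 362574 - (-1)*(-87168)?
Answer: 275406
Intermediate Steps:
362574 - (-1)*(-87168) = 362574 - 1*87168 = 362574 - 87168 = 275406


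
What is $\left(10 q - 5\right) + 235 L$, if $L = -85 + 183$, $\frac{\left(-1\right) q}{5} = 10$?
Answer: $22525$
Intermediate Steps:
$q = -50$ ($q = \left(-5\right) 10 = -50$)
$L = 98$
$\left(10 q - 5\right) + 235 L = \left(10 \left(-50\right) - 5\right) + 235 \cdot 98 = \left(-500 - 5\right) + 23030 = -505 + 23030 = 22525$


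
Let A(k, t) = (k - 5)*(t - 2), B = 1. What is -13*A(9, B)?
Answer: 52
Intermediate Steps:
A(k, t) = (-5 + k)*(-2 + t)
-13*A(9, B) = -13*(10 - 5*1 - 2*9 + 9*1) = -13*(10 - 5 - 18 + 9) = -13*(-4) = 52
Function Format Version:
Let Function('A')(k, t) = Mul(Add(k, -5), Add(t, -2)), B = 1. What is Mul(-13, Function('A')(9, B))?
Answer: 52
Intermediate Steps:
Function('A')(k, t) = Mul(Add(-5, k), Add(-2, t))
Mul(-13, Function('A')(9, B)) = Mul(-13, Add(10, Mul(-5, 1), Mul(-2, 9), Mul(9, 1))) = Mul(-13, Add(10, -5, -18, 9)) = Mul(-13, -4) = 52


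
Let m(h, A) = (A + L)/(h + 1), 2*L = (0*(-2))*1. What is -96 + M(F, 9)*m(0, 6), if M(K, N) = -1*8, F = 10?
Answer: -144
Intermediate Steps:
L = 0 (L = ((0*(-2))*1)/2 = (0*1)/2 = (½)*0 = 0)
m(h, A) = A/(1 + h) (m(h, A) = (A + 0)/(h + 1) = A/(1 + h))
M(K, N) = -8
-96 + M(F, 9)*m(0, 6) = -96 - 48/(1 + 0) = -96 - 48/1 = -96 - 48 = -144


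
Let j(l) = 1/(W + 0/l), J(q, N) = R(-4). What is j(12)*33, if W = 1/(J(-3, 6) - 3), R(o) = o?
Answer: -231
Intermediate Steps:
J(q, N) = -4
W = -⅐ (W = 1/(-4 - 3) = 1/(-7) = -⅐ ≈ -0.14286)
j(l) = -7 (j(l) = 1/(-⅐ + 0/l) = 1/(-⅐ + 0) = 1/(-⅐) = -7)
j(12)*33 = -7*33 = -231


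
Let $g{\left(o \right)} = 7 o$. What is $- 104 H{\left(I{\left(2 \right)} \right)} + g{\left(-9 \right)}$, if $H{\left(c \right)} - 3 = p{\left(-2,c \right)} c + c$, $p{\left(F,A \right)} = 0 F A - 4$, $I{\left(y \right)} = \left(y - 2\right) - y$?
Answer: $-999$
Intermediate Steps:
$I{\left(y \right)} = -2$ ($I{\left(y \right)} = \left(-2 + y\right) - y = -2$)
$p{\left(F,A \right)} = -4$ ($p{\left(F,A \right)} = 0 A - 4 = 0 - 4 = -4$)
$H{\left(c \right)} = 3 - 3 c$ ($H{\left(c \right)} = 3 + \left(- 4 c + c\right) = 3 - 3 c$)
$- 104 H{\left(I{\left(2 \right)} \right)} + g{\left(-9 \right)} = - 104 \left(3 - -6\right) + 7 \left(-9\right) = - 104 \left(3 + 6\right) - 63 = \left(-104\right) 9 - 63 = -936 - 63 = -999$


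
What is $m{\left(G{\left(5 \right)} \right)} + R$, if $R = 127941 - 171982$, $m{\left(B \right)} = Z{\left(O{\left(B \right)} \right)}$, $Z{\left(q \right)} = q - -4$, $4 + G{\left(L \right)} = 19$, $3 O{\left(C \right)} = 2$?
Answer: $- \frac{132109}{3} \approx -44036.0$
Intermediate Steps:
$O{\left(C \right)} = \frac{2}{3}$ ($O{\left(C \right)} = \frac{1}{3} \cdot 2 = \frac{2}{3}$)
$G{\left(L \right)} = 15$ ($G{\left(L \right)} = -4 + 19 = 15$)
$Z{\left(q \right)} = 4 + q$ ($Z{\left(q \right)} = q + 4 = 4 + q$)
$m{\left(B \right)} = \frac{14}{3}$ ($m{\left(B \right)} = 4 + \frac{2}{3} = \frac{14}{3}$)
$R = -44041$
$m{\left(G{\left(5 \right)} \right)} + R = \frac{14}{3} - 44041 = - \frac{132109}{3}$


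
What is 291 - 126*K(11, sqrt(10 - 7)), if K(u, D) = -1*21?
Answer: 2937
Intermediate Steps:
K(u, D) = -21
291 - 126*K(11, sqrt(10 - 7)) = 291 - 126*(-21) = 291 + 2646 = 2937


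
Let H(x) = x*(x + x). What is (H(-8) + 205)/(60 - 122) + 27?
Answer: 1341/62 ≈ 21.629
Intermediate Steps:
H(x) = 2*x**2 (H(x) = x*(2*x) = 2*x**2)
(H(-8) + 205)/(60 - 122) + 27 = (2*(-8)**2 + 205)/(60 - 122) + 27 = (2*64 + 205)/(-62) + 27 = (128 + 205)*(-1/62) + 27 = 333*(-1/62) + 27 = -333/62 + 27 = 1341/62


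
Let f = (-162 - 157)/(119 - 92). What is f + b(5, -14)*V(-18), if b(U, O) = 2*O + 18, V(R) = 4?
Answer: -1399/27 ≈ -51.815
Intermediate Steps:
f = -319/27 ≈ -11.815
b(U, O) = 18 + 2*O
f + b(5, -14)*V(-18) = -319/27 + (18 + 2*(-14))*4 = -319/27 + (18 - 28)*4 = -319/27 - 10*4 = -319/27 - 40 = -1399/27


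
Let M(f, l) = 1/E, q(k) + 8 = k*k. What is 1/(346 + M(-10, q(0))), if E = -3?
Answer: 3/1037 ≈ 0.0028930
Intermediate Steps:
q(k) = -8 + k² (q(k) = -8 + k*k = -8 + k²)
M(f, l) = -⅓ (M(f, l) = 1/(-3) = -⅓)
1/(346 + M(-10, q(0))) = 1/(346 - ⅓) = 1/(1037/3) = 3/1037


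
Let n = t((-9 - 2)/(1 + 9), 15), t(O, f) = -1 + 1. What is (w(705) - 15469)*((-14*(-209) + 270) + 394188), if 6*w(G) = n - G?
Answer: -6193825716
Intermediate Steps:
t(O, f) = 0
n = 0
w(G) = -G/6 (w(G) = (0 - G)/6 = (-G)/6 = -G/6)
(w(705) - 15469)*((-14*(-209) + 270) + 394188) = (-⅙*705 - 15469)*((-14*(-209) + 270) + 394188) = (-235/2 - 15469)*((2926 + 270) + 394188) = -31173*(3196 + 394188)/2 = -31173/2*397384 = -6193825716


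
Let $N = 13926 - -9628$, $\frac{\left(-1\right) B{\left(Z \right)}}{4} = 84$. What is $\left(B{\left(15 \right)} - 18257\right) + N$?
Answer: $4961$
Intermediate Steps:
$B{\left(Z \right)} = -336$ ($B{\left(Z \right)} = \left(-4\right) 84 = -336$)
$N = 23554$ ($N = 13926 + 9628 = 23554$)
$\left(B{\left(15 \right)} - 18257\right) + N = \left(-336 - 18257\right) + 23554 = -18593 + 23554 = 4961$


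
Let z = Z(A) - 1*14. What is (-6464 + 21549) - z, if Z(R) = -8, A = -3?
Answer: 15107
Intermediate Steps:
z = -22 (z = -8 - 1*14 = -8 - 14 = -22)
(-6464 + 21549) - z = (-6464 + 21549) - 1*(-22) = 15085 + 22 = 15107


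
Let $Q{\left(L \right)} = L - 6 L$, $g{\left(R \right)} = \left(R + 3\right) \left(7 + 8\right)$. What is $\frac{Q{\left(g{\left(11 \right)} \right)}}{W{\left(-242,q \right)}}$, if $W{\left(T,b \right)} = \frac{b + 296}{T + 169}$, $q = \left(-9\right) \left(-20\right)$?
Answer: $\frac{5475}{34} \approx 161.03$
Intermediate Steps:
$q = 180$
$g{\left(R \right)} = 45 + 15 R$ ($g{\left(R \right)} = \left(3 + R\right) 15 = 45 + 15 R$)
$W{\left(T,b \right)} = \frac{296 + b}{169 + T}$
$Q{\left(L \right)} = - 5 L$
$\frac{Q{\left(g{\left(11 \right)} \right)}}{W{\left(-242,q \right)}} = \frac{\left(-5\right) \left(45 + 15 \cdot 11\right)}{\frac{1}{169 - 242} \left(296 + 180\right)} = \frac{\left(-5\right) \left(45 + 165\right)}{\frac{1}{-73} \cdot 476} = \frac{\left(-5\right) 210}{\left(- \frac{1}{73}\right) 476} = - \frac{1050}{- \frac{476}{73}} = \left(-1050\right) \left(- \frac{73}{476}\right) = \frac{5475}{34}$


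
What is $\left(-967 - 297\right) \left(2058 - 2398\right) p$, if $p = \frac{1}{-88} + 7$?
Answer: $\frac{33037800}{11} \approx 3.0034 \cdot 10^{6}$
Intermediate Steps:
$p = \frac{615}{88}$ ($p = - \frac{1}{88} + 7 = \frac{615}{88} \approx 6.9886$)
$\left(-967 - 297\right) \left(2058 - 2398\right) p = \left(-967 - 297\right) \left(2058 - 2398\right) \frac{615}{88} = \left(-1264\right) \left(-340\right) \frac{615}{88} = 429760 \cdot \frac{615}{88} = \frac{33037800}{11}$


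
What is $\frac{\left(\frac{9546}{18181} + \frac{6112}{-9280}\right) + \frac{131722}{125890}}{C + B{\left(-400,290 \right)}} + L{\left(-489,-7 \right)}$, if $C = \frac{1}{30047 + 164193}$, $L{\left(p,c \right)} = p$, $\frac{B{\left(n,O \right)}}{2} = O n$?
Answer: $- \frac{146265707140602477441627}{299111873136614942339} \approx -489.0$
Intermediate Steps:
$B{\left(n,O \right)} = 2 O n$
$C = \frac{1}{194240} \approx 5.1483 \cdot 10^{-6}$
$\frac{\left(\frac{9546}{18181} + \frac{6112}{-9280}\right) + \frac{131722}{125890}}{C + B{\left(-400,290 \right)}} + L{\left(-489,-7 \right)} = \frac{\left(\frac{9546}{18181} + \frac{6112}{-9280}\right) + \frac{131722}{125890}}{\frac{1}{194240} + 2 \cdot 290 \left(-400\right)} - 489 = \frac{\left(9546 \cdot \frac{1}{18181} + 6112 \left(- \frac{1}{9280}\right)\right) + 131722 \cdot \frac{1}{125890}}{\frac{1}{194240} - 232000} - 489 = \frac{\left(\frac{9546}{18181} - \frac{191}{290}\right) + \frac{65861}{62945}}{- \frac{45063679999}{194240}} - 489 = \left(- \frac{704231}{5272490} + \frac{65861}{62945}\right) \left(- \frac{194240}{45063679999}\right) - 489 = \frac{60584728719}{66375376610} \left(- \frac{194240}{45063679999}\right) - 489 = - \frac{1176797770637856}{299111873136614942339} - 489 = - \frac{146265707140602477441627}{299111873136614942339}$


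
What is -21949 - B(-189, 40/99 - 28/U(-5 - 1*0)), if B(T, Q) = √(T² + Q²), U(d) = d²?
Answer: -21949 - √218816590609/2475 ≈ -22138.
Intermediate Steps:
B(T, Q) = √(Q² + T²)
-21949 - B(-189, 40/99 - 28/U(-5 - 1*0)) = -21949 - √((40/99 - 28/(-5 - 1*0)²)² + (-189)²) = -21949 - √((40*(1/99) - 28/(-5 + 0)²)² + 35721) = -21949 - √((40/99 - 28/((-5)²))² + 35721) = -21949 - √((40/99 - 28/25)² + 35721) = -21949 - √((-1772/2475)² + 35721) = -21949 - √(3139984/6125625 + 35721) = -21949 - √(218816590609/6125625) = -21949 - √218816590609/2475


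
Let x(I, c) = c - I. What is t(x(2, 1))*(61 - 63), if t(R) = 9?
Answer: -18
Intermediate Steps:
t(x(2, 1))*(61 - 63) = 9*(61 - 63) = 9*(-2) = -18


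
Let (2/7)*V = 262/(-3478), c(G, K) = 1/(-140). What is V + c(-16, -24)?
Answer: -65929/243460 ≈ -0.27080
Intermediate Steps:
c(G, K) = -1/140
V = -917/3478 (V = 7*(262/(-3478))/2 = 7*(262*(-1/3478))/2 = (7/2)*(-131/1739) = -917/3478 ≈ -0.26366)
V + c(-16, -24) = -917/3478 - 1/140 = -65929/243460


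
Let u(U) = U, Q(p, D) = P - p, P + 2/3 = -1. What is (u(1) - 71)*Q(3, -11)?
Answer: 980/3 ≈ 326.67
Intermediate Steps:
P = -5/3 (P = -2/3 - 1 = -5/3 ≈ -1.6667)
Q(p, D) = -5/3 - p
(u(1) - 71)*Q(3, -11) = (1 - 71)*(-5/3 - 1*3) = -70*(-5/3 - 3) = -70*(-14/3) = 980/3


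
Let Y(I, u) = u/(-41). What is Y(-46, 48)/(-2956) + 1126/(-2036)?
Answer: -17046121/30844382 ≈ -0.55265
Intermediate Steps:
Y(I, u) = -u/41 (Y(I, u) = u*(-1/41) = -u/41)
Y(-46, 48)/(-2956) + 1126/(-2036) = -1/41*48/(-2956) + 1126/(-2036) = -48/41*(-1/2956) + 1126*(-1/2036) = 12/30299 - 563/1018 = -17046121/30844382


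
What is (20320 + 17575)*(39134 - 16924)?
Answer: 841647950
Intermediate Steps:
(20320 + 17575)*(39134 - 16924) = 37895*22210 = 841647950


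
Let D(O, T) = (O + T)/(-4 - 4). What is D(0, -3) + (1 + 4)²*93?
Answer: 18603/8 ≈ 2325.4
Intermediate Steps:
D(O, T) = -O/8 - T/8 (D(O, T) = (O + T)/(-8) = (O + T)*(-⅛) = -O/8 - T/8)
D(0, -3) + (1 + 4)²*93 = (-⅛*0 - ⅛*(-3)) + (1 + 4)²*93 = (0 + 3/8) + 5²*93 = 3/8 + 25*93 = 3/8 + 2325 = 18603/8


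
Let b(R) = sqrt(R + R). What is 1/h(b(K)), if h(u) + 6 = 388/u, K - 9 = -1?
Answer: 1/91 ≈ 0.010989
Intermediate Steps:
K = 8 (K = 9 - 1 = 8)
b(R) = sqrt(2)*sqrt(R) (b(R) = sqrt(2*R) = sqrt(2)*sqrt(R))
h(u) = -6 + 388/u
1/h(b(K)) = 1/(-6 + 388/((sqrt(2)*sqrt(8)))) = 1/(-6 + 388/((sqrt(2)*(2*sqrt(2))))) = 1/(-6 + 388/4) = 1/(-6 + 388*(1/4)) = 1/(-6 + 97) = 1/91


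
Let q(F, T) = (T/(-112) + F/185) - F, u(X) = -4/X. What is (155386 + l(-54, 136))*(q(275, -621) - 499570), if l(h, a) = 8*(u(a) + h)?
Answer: -2728161323285101/35224 ≈ -7.7452e+10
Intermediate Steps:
q(F, T) = -184*F/185 - T/112 (q(F, T) = (T*(-1/112) + F*(1/185)) - F = (-T/112 + F/185) - F = -184*F/185 - T/112)
l(h, a) = -32/a + 8*h (l(h, a) = 8*(-4/a + h) = 8*(h - 4/a) = -32/a + 8*h)
(155386 + l(-54, 136))*(q(275, -621) - 499570) = (155386 + (-32/136 + 8*(-54)))*((-184/185*275 - 1/112*(-621)) - 499570) = (155386 + (-32*1/136 - 432))*((-10120/37 + 621/112) - 499570) = (155386 + (-4/17 - 432))*(-1110463/4144 - 499570) = (155386 - 7348/17)*(-2071328543/4144) = (2634214/17)*(-2071328543/4144) = -2728161323285101/35224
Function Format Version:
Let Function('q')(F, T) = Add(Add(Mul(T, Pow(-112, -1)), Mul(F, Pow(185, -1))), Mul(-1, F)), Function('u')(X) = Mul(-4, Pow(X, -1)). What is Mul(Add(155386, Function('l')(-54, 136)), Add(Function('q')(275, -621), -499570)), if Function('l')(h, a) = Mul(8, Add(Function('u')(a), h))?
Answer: Rational(-2728161323285101, 35224) ≈ -7.7452e+10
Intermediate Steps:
Function('q')(F, T) = Add(Mul(Rational(-184, 185), F), Mul(Rational(-1, 112), T)) (Function('q')(F, T) = Add(Add(Mul(T, Rational(-1, 112)), Mul(F, Rational(1, 185))), Mul(-1, F)) = Add(Add(Mul(Rational(-1, 112), T), Mul(Rational(1, 185), F)), Mul(-1, F)) = Add(Mul(Rational(-184, 185), F), Mul(Rational(-1, 112), T)))
Function('l')(h, a) = Add(Mul(-32, Pow(a, -1)), Mul(8, h)) (Function('l')(h, a) = Mul(8, Add(Mul(-4, Pow(a, -1)), h)) = Mul(8, Add(h, Mul(-4, Pow(a, -1)))) = Add(Mul(-32, Pow(a, -1)), Mul(8, h)))
Mul(Add(155386, Function('l')(-54, 136)), Add(Function('q')(275, -621), -499570)) = Mul(Add(155386, Add(Mul(-32, Pow(136, -1)), Mul(8, -54))), Add(Add(Mul(Rational(-184, 185), 275), Mul(Rational(-1, 112), -621)), -499570)) = Mul(Add(155386, Add(Mul(-32, Rational(1, 136)), -432)), Add(Add(Rational(-10120, 37), Rational(621, 112)), -499570)) = Mul(Add(155386, Add(Rational(-4, 17), -432)), Add(Rational(-1110463, 4144), -499570)) = Mul(Add(155386, Rational(-7348, 17)), Rational(-2071328543, 4144)) = Mul(Rational(2634214, 17), Rational(-2071328543, 4144)) = Rational(-2728161323285101, 35224)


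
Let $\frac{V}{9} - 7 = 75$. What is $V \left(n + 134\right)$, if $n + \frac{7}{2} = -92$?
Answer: $28413$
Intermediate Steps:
$n = - \frac{191}{2}$ ($n = - \frac{7}{2} - 92 = - \frac{191}{2} \approx -95.5$)
$V = 738$ ($V = 63 + 9 \cdot 75 = 63 + 675 = 738$)
$V \left(n + 134\right) = 738 \left(- \frac{191}{2} + 134\right) = 738 \cdot \frac{77}{2} = 28413$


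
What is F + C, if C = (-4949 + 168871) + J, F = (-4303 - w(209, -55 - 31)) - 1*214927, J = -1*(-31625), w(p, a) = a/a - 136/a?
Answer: -1018480/43 ≈ -23686.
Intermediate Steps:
w(p, a) = 1 - 136/a
J = 31625
F = -9427001/43 (F = (-4303 - (-136 + (-55 - 31))/(-55 - 31)) - 1*214927 = (-4303 - (-136 - 86)/(-86)) - 214927 = (-4303 - (-1)*(-222)/86) - 214927 = (-4303 - 1*111/43) - 214927 = (-4303 - 111/43) - 214927 = -185140/43 - 214927 = -9427001/43 ≈ -2.1923e+5)
C = 195547 (C = (-4949 + 168871) + 31625 = 163922 + 31625 = 195547)
F + C = -9427001/43 + 195547 = -1018480/43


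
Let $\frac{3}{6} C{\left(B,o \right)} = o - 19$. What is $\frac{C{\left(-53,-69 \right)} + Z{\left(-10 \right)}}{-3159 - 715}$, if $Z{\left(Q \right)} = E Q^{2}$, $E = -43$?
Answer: $\frac{2238}{1937} \approx 1.1554$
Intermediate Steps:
$C{\left(B,o \right)} = -38 + 2 o$ ($C{\left(B,o \right)} = 2 \left(o - 19\right) = 2 \left(-19 + o\right) = -38 + 2 o$)
$Z{\left(Q \right)} = - 43 Q^{2}$
$\frac{C{\left(-53,-69 \right)} + Z{\left(-10 \right)}}{-3159 - 715} = \frac{\left(-38 + 2 \left(-69\right)\right) - 43 \left(-10\right)^{2}}{-3159 - 715} = \frac{\left(-38 - 138\right) - 4300}{-3874} = \left(-176 - 4300\right) \left(- \frac{1}{3874}\right) = \left(-4476\right) \left(- \frac{1}{3874}\right) = \frac{2238}{1937}$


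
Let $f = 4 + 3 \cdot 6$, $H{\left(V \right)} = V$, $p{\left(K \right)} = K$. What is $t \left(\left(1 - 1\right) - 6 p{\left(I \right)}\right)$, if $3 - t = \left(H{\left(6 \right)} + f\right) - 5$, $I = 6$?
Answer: $720$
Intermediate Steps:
$f = 22$ ($f = 4 + 18 = 22$)
$t = -20$ ($t = 3 - \left(\left(6 + 22\right) - 5\right) = 3 - \left(28 - 5\right) = 3 - 23 = -20$)
$t \left(\left(1 - 1\right) - 6 p{\left(I \right)}\right) = - 20 \left(\left(1 - 1\right) - 36\right) = - 20 \left(0 - 36\right) = \left(-20\right) \left(-36\right) = 720$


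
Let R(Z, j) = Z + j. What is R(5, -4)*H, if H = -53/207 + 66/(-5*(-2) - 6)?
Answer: 6725/414 ≈ 16.244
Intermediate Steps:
H = 6725/414 (H = -53*1/207 + 66/(10 - 6) = -53/207 + 66/4 = -53/207 + 66*(¼) = -53/207 + 33/2 = 6725/414 ≈ 16.244)
R(5, -4)*H = (5 - 4)*(6725/414) = 1*(6725/414) = 6725/414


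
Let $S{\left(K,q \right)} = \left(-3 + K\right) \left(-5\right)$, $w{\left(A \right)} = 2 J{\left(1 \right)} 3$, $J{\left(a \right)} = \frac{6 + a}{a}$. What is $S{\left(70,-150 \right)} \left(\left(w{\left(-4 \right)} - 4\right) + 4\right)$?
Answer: $-14070$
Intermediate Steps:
$J{\left(a \right)} = \frac{6 + a}{a}$
$w{\left(A \right)} = 42$ ($w{\left(A \right)} = 2 \frac{6 + 1}{1} \cdot 3 = 2 \cdot 1 \cdot 7 \cdot 3 = 2 \cdot 7 \cdot 3 = 14 \cdot 3 = 42$)
$S{\left(K,q \right)} = 15 - 5 K$
$S{\left(70,-150 \right)} \left(\left(w{\left(-4 \right)} - 4\right) + 4\right) = \left(15 - 350\right) \left(\left(42 - 4\right) + 4\right) = \left(15 - 350\right) \left(38 + 4\right) = \left(-335\right) 42 = -14070$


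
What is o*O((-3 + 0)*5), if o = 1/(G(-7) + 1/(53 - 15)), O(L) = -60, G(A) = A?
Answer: 456/53 ≈ 8.6038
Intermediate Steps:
o = -38/265 (o = 1/(-7 + 1/(53 - 15)) = 1/(-7 + 1/38) = 1/(-265/38) = -38/265 ≈ -0.14340)
o*O((-3 + 0)*5) = -38/265*(-60) = 456/53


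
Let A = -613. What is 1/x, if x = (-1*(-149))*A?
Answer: -1/91337 ≈ -1.0948e-5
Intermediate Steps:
x = -91337 (x = -1*(-149)*(-613) = 149*(-613) = -91337)
1/x = 1/(-91337) = -1/91337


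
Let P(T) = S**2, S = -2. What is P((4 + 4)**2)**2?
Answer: 16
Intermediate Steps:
P(T) = 4 (P(T) = (-2)**2 = 4)
P((4 + 4)**2)**2 = 4**2 = 16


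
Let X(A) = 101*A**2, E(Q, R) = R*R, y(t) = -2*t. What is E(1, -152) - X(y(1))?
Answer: 22700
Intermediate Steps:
E(Q, R) = R**2
E(1, -152) - X(y(1)) = (-152)**2 - 101*(-2*1)**2 = 23104 - 101*(-2)**2 = 23104 - 101*4 = 23104 - 1*404 = 23104 - 404 = 22700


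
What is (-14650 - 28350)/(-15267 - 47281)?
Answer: 10750/15637 ≈ 0.68747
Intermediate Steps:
(-14650 - 28350)/(-15267 - 47281) = -43000/(-62548) = -43000*(-1/62548) = 10750/15637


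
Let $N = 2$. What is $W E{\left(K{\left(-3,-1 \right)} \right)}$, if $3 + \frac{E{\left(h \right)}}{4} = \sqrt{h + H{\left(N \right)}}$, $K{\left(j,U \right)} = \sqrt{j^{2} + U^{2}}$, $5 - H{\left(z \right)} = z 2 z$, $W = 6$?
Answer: $-72 + 24 \sqrt{-3 + \sqrt{10}} \approx -62.332$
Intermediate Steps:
$H{\left(z \right)} = 5 - 2 z^{2}$ ($H{\left(z \right)} = 5 - z 2 z = 5 - 2 z z = 5 - 2 z^{2}$)
$K{\left(j,U \right)} = \sqrt{U^{2} + j^{2}}$
$E{\left(h \right)} = -12 + 4 \sqrt{-3 + h}$ ($E{\left(h \right)} = -12 + 4 \sqrt{h + \left(5 - 2 \cdot 2^{2}\right)} = -12 + 4 \sqrt{h + \left(5 - 8\right)} = -12 + 4 \sqrt{h - 3} = -12 + 4 \sqrt{-3 + h}$)
$W E{\left(K{\left(-3,-1 \right)} \right)} = 6 \left(-12 + 4 \sqrt{-3 + \sqrt{\left(-1\right)^{2} + \left(-3\right)^{2}}}\right) = 6 \left(-12 + 4 \sqrt{-3 + \sqrt{1 + 9}}\right) = 6 \left(-12 + 4 \sqrt{-3 + \sqrt{10}}\right) = -72 + 24 \sqrt{-3 + \sqrt{10}}$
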